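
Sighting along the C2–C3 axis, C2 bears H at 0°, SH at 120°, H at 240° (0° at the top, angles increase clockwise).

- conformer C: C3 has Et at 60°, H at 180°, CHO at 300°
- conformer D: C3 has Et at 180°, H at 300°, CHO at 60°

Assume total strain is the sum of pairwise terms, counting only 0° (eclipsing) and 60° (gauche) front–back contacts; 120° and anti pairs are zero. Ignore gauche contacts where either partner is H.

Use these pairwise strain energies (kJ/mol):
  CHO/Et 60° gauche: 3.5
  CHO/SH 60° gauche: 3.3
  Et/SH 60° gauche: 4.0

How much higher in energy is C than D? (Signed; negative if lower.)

-3.3 kJ/mol

C (staggered): SH–Et gauche; 4.0 = 4.0 kJ/mol.
D (staggered): SH–Et gauche, SH–CHO gauche; 4.0 + 3.3 = 7.3 kJ/mol.
E(C) − E(D) = 4.0 − 7.3 = -3.3 kJ/mol.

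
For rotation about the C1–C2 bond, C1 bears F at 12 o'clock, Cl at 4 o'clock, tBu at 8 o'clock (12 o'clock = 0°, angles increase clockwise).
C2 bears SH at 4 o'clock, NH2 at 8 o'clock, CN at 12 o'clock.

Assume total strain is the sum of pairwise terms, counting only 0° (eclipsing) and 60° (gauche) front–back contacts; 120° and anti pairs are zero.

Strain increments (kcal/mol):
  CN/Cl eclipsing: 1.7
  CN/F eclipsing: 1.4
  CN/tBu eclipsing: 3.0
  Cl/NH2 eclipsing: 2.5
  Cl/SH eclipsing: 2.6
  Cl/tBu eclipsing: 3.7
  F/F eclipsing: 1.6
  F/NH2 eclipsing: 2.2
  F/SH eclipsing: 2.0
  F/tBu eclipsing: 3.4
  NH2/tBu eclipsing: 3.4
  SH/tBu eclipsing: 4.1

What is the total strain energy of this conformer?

7.4 kcal/mol

This conformer (eclipsed): F–CN eclipsed, Cl–SH eclipsed, tBu–NH2 eclipsed; 1.4 + 2.6 + 3.4 = 7.4 kcal/mol.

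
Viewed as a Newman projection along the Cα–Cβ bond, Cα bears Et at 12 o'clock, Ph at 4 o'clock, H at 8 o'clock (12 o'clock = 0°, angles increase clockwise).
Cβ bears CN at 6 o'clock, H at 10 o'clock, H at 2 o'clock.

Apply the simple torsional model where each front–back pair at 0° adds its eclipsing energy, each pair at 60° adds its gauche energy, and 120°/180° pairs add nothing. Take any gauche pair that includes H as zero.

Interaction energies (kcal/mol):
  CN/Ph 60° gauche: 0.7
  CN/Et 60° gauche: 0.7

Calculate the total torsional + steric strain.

This conformer (staggered): Ph–CN gauche; 0.7 = 0.7 kcal/mol.

0.7 kcal/mol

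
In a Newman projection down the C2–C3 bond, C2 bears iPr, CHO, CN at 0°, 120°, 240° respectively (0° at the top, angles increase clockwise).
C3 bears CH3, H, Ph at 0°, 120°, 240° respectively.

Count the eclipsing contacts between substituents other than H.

Non-H eclipsing pairs: iPr(0°)/CH3(0°); CN(240°)/Ph(240°) — 2 interactions.

2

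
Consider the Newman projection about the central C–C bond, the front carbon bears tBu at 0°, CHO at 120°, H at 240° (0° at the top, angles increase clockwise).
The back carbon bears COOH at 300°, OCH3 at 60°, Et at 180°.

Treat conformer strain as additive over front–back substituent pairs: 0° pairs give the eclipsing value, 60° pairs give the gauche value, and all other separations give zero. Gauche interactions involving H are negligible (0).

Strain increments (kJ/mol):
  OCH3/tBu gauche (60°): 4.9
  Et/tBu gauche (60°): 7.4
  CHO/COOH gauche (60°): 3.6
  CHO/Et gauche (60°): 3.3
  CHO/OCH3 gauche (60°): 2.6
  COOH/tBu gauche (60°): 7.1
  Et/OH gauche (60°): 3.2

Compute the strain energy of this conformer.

17.9 kJ/mol

This conformer (staggered): tBu–COOH gauche, tBu–OCH3 gauche, CHO–OCH3 gauche, CHO–Et gauche; 7.1 + 4.9 + 2.6 + 3.3 = 17.9 kJ/mol.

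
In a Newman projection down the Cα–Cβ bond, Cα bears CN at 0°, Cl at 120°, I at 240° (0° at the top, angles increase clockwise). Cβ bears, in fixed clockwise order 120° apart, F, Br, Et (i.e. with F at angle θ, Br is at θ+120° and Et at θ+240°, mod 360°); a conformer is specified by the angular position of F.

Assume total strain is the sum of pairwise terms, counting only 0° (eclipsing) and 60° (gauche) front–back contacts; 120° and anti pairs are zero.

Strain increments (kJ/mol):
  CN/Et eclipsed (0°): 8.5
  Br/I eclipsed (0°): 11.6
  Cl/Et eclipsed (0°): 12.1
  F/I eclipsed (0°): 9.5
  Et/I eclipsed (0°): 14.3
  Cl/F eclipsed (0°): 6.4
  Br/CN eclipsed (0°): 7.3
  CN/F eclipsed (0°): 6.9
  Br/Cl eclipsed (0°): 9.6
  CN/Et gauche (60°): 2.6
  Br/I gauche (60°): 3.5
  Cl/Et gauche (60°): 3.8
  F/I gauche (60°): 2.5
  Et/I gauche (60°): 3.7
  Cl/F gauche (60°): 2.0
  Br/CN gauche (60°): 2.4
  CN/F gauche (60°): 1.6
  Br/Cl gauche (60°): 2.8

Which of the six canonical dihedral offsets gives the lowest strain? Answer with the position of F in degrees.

F at 0° (eclipsed): CN–F eclipsed, Cl–Br eclipsed, I–Et eclipsed; 6.9 + 9.6 + 14.3 = 30.8 kJ/mol.
F at 60° (staggered): CN–F gauche, CN–Et gauche, Cl–F gauche, Cl–Br gauche, I–Br gauche, I–Et gauche; 1.6 + 2.6 + 2.0 + 2.8 + 3.5 + 3.7 = 16.2 kJ/mol.
F at 120° (eclipsed): CN–Et eclipsed, Cl–F eclipsed, I–Br eclipsed; 8.5 + 6.4 + 11.6 = 26.5 kJ/mol.
F at 180° (staggered): CN–Br gauche, CN–Et gauche, Cl–F gauche, Cl–Et gauche, I–F gauche, I–Br gauche; 2.4 + 2.6 + 2.0 + 3.8 + 2.5 + 3.5 = 16.8 kJ/mol.
F at 240° (eclipsed): CN–Br eclipsed, Cl–Et eclipsed, I–F eclipsed; 7.3 + 12.1 + 9.5 = 28.9 kJ/mol.
F at 300° (staggered): CN–F gauche, CN–Br gauche, Cl–Br gauche, Cl–Et gauche, I–F gauche, I–Et gauche; 1.6 + 2.4 + 2.8 + 3.8 + 2.5 + 3.7 = 16.8 kJ/mol.
The minimum (16.2 kJ/mol) occurs with F at 60°.

60°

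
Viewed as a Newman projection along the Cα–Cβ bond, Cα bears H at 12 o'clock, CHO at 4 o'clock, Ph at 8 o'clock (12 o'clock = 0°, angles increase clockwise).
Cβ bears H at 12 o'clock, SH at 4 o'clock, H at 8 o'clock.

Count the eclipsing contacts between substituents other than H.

1

Non-H eclipsing pairs: CHO(120°)/SH(120°) — 1 interaction.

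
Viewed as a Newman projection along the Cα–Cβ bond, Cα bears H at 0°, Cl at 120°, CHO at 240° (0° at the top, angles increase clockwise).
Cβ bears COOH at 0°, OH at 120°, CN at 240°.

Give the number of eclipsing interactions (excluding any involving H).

2

Non-H eclipsing pairs: Cl(120°)/OH(120°); CHO(240°)/CN(240°) — 2 interactions.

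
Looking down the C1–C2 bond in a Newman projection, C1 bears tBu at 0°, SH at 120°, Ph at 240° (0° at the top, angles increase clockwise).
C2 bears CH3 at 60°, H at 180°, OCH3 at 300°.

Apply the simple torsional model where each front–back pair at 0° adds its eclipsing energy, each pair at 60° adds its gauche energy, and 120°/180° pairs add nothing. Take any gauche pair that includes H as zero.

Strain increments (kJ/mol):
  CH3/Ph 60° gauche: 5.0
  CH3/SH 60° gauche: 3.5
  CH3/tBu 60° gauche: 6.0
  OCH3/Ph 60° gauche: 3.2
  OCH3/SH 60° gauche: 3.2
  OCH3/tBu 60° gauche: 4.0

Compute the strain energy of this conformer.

16.7 kJ/mol

This conformer (staggered): tBu–CH3 gauche, tBu–OCH3 gauche, SH–CH3 gauche, Ph–OCH3 gauche; 6.0 + 4.0 + 3.5 + 3.2 = 16.7 kJ/mol.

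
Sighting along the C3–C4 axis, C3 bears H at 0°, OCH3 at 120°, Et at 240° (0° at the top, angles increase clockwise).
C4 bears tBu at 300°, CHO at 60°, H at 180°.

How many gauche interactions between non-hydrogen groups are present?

Non-H gauche pairs: OCH3(120°)/CHO(60°); Et(240°)/tBu(300°) — 2 interactions.

2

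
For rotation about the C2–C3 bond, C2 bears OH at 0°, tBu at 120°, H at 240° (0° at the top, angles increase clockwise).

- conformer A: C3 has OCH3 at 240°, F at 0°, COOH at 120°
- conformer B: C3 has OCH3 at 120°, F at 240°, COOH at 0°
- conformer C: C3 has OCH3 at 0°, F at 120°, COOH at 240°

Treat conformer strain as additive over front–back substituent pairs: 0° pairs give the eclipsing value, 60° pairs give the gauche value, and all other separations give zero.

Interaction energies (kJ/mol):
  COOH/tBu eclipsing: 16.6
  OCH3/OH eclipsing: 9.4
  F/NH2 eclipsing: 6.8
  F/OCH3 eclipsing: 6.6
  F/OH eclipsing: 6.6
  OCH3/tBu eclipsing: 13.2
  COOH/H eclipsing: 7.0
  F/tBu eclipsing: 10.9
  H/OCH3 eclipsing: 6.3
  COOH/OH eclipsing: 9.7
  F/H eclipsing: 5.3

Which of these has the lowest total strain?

A (eclipsed): OH–F eclipsed, tBu–COOH eclipsed, H–OCH3 eclipsed; 6.6 + 16.6 + 6.3 = 29.5 kJ/mol.
B (eclipsed): OH–COOH eclipsed, tBu–OCH3 eclipsed, H–F eclipsed; 9.7 + 13.2 + 5.3 = 28.2 kJ/mol.
C (eclipsed): OH–OCH3 eclipsed, tBu–F eclipsed, H–COOH eclipsed; 9.4 + 10.9 + 7.0 = 27.3 kJ/mol.
C has the lowest total (27.3 kJ/mol).

C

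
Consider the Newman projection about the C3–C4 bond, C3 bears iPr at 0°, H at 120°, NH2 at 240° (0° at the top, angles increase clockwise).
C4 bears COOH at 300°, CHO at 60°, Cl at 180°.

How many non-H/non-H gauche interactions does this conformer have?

4

Non-H gauche pairs: iPr(0°)/COOH(300°); iPr(0°)/CHO(60°); NH2(240°)/COOH(300°); NH2(240°)/Cl(180°) — 4 interactions.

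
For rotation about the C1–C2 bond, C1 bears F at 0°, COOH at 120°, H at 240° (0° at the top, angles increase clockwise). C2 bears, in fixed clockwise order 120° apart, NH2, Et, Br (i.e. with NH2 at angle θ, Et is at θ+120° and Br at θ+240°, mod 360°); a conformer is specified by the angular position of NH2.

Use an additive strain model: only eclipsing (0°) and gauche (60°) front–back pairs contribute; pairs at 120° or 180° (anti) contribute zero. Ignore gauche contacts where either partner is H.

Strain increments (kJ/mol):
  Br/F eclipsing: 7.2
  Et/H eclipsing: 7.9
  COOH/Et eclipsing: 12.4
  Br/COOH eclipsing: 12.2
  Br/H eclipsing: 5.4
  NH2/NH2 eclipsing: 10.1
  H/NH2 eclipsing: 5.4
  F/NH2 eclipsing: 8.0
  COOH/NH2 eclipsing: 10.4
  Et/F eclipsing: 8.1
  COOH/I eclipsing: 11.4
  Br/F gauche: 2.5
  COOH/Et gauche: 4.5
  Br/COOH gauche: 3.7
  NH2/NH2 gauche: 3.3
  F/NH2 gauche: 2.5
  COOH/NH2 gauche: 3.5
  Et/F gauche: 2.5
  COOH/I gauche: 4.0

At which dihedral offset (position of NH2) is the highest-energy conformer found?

0°

NH2 at 0° is eclipsed. F at 0° is eclipsed with NH2 at 0° (8.0); COOH at 120° is eclipsed with Et at 120° (12.4); H at 240° is eclipsed with Br at 240° (5.4). Total 25.8 kJ/mol.
NH2 at 60° is staggered. F at 0° is gauche with NH2 at 60° (2.5); F at 0° is gauche with Br at 300° (2.5); COOH at 120° is gauche with NH2 at 60° (3.5); COOH at 120° is gauche with Et at 180° (4.5). Total 13.0 kJ/mol.
NH2 at 120° is eclipsed. F at 0° is eclipsed with Br at 0° (7.2); COOH at 120° is eclipsed with NH2 at 120° (10.4); H at 240° is eclipsed with Et at 240° (7.9). Total 25.5 kJ/mol.
NH2 at 180° is staggered. F at 0° is gauche with Et at 300° (2.5); F at 0° is gauche with Br at 60° (2.5); COOH at 120° is gauche with NH2 at 180° (3.5); COOH at 120° is gauche with Br at 60° (3.7). Total 12.2 kJ/mol.
NH2 at 240° is eclipsed. F at 0° is eclipsed with Et at 0° (8.1); COOH at 120° is eclipsed with Br at 120° (12.2); H at 240° is eclipsed with NH2 at 240° (5.4). Total 25.7 kJ/mol.
NH2 at 300° is staggered. F at 0° is gauche with NH2 at 300° (2.5); F at 0° is gauche with Et at 60° (2.5); COOH at 120° is gauche with Et at 60° (4.5); COOH at 120° is gauche with Br at 180° (3.7). Total 13.2 kJ/mol.
The maximum (25.8 kJ/mol) occurs with NH2 at 0°.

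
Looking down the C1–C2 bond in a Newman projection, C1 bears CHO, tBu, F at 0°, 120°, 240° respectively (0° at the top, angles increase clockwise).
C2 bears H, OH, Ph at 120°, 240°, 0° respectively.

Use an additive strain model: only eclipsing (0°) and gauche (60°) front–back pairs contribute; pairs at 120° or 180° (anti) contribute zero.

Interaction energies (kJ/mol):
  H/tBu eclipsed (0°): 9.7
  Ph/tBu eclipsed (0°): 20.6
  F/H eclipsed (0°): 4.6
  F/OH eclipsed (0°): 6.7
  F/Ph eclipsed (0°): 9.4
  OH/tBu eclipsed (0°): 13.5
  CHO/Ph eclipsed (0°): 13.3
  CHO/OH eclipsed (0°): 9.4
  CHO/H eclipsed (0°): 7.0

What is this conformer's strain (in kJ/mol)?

29.7 kJ/mol

This conformer is eclipsed. CHO at 0° is eclipsed with Ph at 0° (13.3); tBu at 120° is eclipsed with H at 120° (9.7); F at 240° is eclipsed with OH at 240° (6.7). Total 29.7 kJ/mol.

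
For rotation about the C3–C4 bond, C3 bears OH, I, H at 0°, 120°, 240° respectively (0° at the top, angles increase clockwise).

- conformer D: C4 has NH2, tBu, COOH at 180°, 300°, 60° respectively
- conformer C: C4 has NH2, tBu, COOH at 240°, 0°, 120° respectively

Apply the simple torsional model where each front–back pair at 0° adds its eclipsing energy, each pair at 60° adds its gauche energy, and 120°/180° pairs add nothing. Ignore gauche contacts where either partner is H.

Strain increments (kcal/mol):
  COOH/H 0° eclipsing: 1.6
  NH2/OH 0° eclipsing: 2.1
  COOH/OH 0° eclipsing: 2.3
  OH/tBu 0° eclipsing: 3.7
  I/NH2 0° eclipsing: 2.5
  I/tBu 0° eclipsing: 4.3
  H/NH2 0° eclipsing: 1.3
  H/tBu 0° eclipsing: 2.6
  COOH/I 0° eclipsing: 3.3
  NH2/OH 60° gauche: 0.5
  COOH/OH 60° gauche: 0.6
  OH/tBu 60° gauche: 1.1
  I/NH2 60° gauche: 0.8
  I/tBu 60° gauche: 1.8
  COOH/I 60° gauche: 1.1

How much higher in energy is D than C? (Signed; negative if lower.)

-4.7 kcal/mol

D (staggered): OH–tBu gauche, OH–COOH gauche, I–NH2 gauche, I–COOH gauche; 1.1 + 0.6 + 0.8 + 1.1 = 3.6 kcal/mol.
C (eclipsed): OH–tBu eclipsed, I–COOH eclipsed, H–NH2 eclipsed; 3.7 + 3.3 + 1.3 = 8.3 kcal/mol.
E(D) − E(C) = 3.6 − 8.3 = -4.7 kcal/mol.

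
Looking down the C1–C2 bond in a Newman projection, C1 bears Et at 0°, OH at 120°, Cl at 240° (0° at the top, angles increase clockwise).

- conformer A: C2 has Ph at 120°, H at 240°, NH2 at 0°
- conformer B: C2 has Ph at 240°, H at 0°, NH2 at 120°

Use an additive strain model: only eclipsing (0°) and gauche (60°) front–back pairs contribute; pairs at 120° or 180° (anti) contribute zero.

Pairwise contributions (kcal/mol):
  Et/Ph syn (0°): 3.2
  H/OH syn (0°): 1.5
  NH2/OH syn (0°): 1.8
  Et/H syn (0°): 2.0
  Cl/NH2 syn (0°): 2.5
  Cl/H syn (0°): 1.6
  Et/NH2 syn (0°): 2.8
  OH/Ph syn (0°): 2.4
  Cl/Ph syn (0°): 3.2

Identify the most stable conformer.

A

A (eclipsed): Et(0°)/NH2(0°) eclipsed 2.8; OH(120°)/Ph(120°) eclipsed 2.4; Cl(240°)/H(240°) eclipsed 1.6 → 6.8 kcal/mol.
B (eclipsed): Et(0°)/H(0°) eclipsed 2.0; OH(120°)/NH2(120°) eclipsed 1.8; Cl(240°)/Ph(240°) eclipsed 3.2 → 7.0 kcal/mol.
A has the lowest total (6.8 kcal/mol).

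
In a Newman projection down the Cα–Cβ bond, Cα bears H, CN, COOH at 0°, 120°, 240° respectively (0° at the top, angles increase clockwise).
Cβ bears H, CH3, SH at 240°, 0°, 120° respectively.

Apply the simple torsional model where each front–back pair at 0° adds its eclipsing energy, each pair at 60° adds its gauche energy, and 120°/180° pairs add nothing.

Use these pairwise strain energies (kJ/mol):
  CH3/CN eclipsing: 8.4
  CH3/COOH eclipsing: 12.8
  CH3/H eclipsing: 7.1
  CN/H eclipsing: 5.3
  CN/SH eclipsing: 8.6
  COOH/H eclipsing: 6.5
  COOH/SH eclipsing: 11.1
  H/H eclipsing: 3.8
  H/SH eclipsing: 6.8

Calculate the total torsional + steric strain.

22.2 kJ/mol

This conformer is eclipsed. H at 0° is eclipsed with CH3 at 0° (7.1); CN at 120° is eclipsed with SH at 120° (8.6); COOH at 240° is eclipsed with H at 240° (6.5). Total 22.2 kJ/mol.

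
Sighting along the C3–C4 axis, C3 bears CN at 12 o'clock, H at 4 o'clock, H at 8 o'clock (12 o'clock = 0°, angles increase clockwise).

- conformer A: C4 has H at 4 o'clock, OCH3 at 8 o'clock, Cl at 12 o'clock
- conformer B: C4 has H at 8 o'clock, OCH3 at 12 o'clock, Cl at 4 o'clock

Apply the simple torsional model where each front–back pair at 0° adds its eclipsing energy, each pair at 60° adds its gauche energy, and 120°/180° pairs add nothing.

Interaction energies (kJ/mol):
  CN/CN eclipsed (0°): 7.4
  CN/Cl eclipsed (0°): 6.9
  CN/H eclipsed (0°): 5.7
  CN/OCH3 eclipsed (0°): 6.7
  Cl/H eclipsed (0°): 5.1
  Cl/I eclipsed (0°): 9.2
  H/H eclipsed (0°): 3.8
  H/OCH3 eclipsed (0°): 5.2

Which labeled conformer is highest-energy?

A (eclipsed): CN(0°)/Cl(0°) eclipsed 6.9; H(120°)/H(120°) eclipsed 3.8; H(240°)/OCH3(240°) eclipsed 5.2 → 15.9 kJ/mol.
B (eclipsed): CN(0°)/OCH3(0°) eclipsed 6.7; H(120°)/Cl(120°) eclipsed 5.1; H(240°)/H(240°) eclipsed 3.8 → 15.6 kJ/mol.
A has the highest total (15.9 kJ/mol).

A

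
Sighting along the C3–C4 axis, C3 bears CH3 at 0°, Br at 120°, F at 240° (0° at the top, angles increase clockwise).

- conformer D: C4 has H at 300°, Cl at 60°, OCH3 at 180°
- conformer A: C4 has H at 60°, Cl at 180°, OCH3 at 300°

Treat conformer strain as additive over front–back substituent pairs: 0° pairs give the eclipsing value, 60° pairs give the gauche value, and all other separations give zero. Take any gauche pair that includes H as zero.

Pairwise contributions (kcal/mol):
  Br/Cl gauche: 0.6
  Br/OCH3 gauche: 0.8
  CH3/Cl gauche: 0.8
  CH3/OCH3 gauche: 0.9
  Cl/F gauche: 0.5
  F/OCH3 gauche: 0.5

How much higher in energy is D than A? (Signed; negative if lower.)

+0.2 kcal/mol

D (staggered): CH3(0°)/Cl(60°) gauche 0.8; Br(120°)/Cl(60°) gauche 0.6; Br(120°)/OCH3(180°) gauche 0.8; F(240°)/OCH3(180°) gauche 0.5 → 2.7 kcal/mol.
A (staggered): CH3(0°)/OCH3(300°) gauche 0.9; Br(120°)/Cl(180°) gauche 0.6; F(240°)/Cl(180°) gauche 0.5; F(240°)/OCH3(300°) gauche 0.5 → 2.5 kcal/mol.
E(D) − E(A) = 2.7 − 2.5 = +0.2 kcal/mol.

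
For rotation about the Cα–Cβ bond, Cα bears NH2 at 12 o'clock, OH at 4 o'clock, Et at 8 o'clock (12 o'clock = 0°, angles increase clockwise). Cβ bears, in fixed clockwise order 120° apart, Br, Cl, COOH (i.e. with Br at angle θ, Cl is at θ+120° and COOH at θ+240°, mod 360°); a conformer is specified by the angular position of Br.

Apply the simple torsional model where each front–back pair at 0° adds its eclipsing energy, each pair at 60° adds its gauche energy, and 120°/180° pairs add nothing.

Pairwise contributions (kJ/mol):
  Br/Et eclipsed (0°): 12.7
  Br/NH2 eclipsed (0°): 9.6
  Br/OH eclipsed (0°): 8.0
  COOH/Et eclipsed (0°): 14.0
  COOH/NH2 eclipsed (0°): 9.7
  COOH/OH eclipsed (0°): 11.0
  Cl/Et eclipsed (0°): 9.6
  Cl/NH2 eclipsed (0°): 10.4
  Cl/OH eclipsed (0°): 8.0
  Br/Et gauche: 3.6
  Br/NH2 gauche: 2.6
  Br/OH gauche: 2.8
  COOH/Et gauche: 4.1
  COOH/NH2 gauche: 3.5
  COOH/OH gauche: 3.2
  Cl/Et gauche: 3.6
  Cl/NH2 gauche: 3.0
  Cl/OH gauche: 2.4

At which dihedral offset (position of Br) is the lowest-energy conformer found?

Br at 0° (eclipsed): NH2(0°)/Br(0°) eclipsed 9.6; OH(120°)/Cl(120°) eclipsed 8.0; Et(240°)/COOH(240°) eclipsed 14.0 → 31.6 kJ/mol.
Br at 60° (staggered): NH2(0°)/Br(60°) gauche 2.6; NH2(0°)/COOH(300°) gauche 3.5; OH(120°)/Br(60°) gauche 2.8; OH(120°)/Cl(180°) gauche 2.4; Et(240°)/Cl(180°) gauche 3.6; Et(240°)/COOH(300°) gauche 4.1 → 19.0 kJ/mol.
Br at 120° (eclipsed): NH2(0°)/COOH(0°) eclipsed 9.7; OH(120°)/Br(120°) eclipsed 8.0; Et(240°)/Cl(240°) eclipsed 9.6 → 27.3 kJ/mol.
Br at 180° (staggered): NH2(0°)/Cl(300°) gauche 3.0; NH2(0°)/COOH(60°) gauche 3.5; OH(120°)/Br(180°) gauche 2.8; OH(120°)/COOH(60°) gauche 3.2; Et(240°)/Br(180°) gauche 3.6; Et(240°)/Cl(300°) gauche 3.6 → 19.7 kJ/mol.
Br at 240° (eclipsed): NH2(0°)/Cl(0°) eclipsed 10.4; OH(120°)/COOH(120°) eclipsed 11.0; Et(240°)/Br(240°) eclipsed 12.7 → 34.1 kJ/mol.
Br at 300° (staggered): NH2(0°)/Br(300°) gauche 2.6; NH2(0°)/Cl(60°) gauche 3.0; OH(120°)/Cl(60°) gauche 2.4; OH(120°)/COOH(180°) gauche 3.2; Et(240°)/Br(300°) gauche 3.6; Et(240°)/COOH(180°) gauche 4.1 → 18.9 kJ/mol.
The minimum (18.9 kJ/mol) occurs with Br at 300°.

300°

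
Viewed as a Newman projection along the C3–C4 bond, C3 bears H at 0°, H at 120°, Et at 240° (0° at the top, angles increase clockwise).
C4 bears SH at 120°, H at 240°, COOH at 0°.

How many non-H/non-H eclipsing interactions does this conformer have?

Every eclipsing pair involves H, so the count is 0.

0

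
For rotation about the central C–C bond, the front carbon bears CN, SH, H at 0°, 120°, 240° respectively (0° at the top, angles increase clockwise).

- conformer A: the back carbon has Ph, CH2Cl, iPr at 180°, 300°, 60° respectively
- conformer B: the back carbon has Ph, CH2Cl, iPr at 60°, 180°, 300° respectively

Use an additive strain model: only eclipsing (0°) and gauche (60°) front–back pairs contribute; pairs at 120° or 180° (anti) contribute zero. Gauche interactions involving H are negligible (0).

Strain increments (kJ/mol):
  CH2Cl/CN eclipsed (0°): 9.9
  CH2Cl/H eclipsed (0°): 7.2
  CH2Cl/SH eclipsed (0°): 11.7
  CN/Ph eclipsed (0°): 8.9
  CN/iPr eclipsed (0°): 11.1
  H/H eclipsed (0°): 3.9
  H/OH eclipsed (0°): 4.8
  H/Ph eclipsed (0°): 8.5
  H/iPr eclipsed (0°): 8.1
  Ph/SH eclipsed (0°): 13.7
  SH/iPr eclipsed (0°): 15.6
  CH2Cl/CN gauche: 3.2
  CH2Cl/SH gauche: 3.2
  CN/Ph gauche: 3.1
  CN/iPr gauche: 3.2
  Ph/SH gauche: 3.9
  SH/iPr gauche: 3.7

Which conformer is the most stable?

A (staggered): CN–CH2Cl gauche, CN–iPr gauche, SH–Ph gauche, SH–iPr gauche; 3.2 + 3.2 + 3.9 + 3.7 = 14.0 kJ/mol.
B (staggered): CN–Ph gauche, CN–iPr gauche, SH–Ph gauche, SH–CH2Cl gauche; 3.1 + 3.2 + 3.9 + 3.2 = 13.4 kJ/mol.
B has the lowest total (13.4 kJ/mol).

B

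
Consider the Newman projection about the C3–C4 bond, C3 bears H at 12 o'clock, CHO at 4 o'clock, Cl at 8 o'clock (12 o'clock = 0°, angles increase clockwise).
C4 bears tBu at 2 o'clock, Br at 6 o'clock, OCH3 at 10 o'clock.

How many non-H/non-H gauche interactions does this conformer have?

Non-H gauche pairs: CHO(120°)/tBu(60°); CHO(120°)/Br(180°); Cl(240°)/Br(180°); Cl(240°)/OCH3(300°) — 4 interactions.

4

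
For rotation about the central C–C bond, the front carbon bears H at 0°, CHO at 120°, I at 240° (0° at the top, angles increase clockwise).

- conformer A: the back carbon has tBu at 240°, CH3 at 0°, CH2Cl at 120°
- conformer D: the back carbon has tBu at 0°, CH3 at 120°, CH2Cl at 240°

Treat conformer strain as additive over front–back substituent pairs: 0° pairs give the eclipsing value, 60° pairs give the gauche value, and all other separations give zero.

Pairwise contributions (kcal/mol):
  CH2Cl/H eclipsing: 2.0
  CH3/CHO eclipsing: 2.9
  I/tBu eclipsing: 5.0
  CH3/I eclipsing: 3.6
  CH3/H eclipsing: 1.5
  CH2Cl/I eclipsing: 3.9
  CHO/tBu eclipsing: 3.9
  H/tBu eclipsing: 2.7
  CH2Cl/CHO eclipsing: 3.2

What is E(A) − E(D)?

+0.2 kcal/mol

A (eclipsed): H(0°)/CH3(0°) eclipsed 1.5; CHO(120°)/CH2Cl(120°) eclipsed 3.2; I(240°)/tBu(240°) eclipsed 5.0 → 9.7 kcal/mol.
D (eclipsed): H(0°)/tBu(0°) eclipsed 2.7; CHO(120°)/CH3(120°) eclipsed 2.9; I(240°)/CH2Cl(240°) eclipsed 3.9 → 9.5 kcal/mol.
E(A) − E(D) = 9.7 − 9.5 = +0.2 kcal/mol.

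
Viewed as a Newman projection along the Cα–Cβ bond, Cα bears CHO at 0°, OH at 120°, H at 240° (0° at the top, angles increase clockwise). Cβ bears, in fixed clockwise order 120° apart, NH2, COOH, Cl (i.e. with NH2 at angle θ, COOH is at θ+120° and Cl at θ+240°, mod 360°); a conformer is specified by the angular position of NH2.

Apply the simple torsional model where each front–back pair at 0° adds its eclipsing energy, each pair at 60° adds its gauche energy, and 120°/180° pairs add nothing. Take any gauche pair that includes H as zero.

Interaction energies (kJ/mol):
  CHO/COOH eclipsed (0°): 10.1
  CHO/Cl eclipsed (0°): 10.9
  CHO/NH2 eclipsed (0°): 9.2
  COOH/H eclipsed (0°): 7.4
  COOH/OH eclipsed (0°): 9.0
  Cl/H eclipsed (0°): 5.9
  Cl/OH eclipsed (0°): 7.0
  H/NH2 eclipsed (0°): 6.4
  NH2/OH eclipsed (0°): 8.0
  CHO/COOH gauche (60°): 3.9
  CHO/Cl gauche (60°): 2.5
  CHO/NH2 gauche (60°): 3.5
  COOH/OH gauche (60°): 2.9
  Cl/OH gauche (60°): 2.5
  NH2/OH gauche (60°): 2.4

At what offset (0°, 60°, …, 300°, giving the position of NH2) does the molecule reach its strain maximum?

NH2 at 0° (eclipsed): CHO(0°)/NH2(0°) eclipsed 9.2; OH(120°)/COOH(120°) eclipsed 9.0; H(240°)/Cl(240°) eclipsed 5.9 → 24.1 kJ/mol.
NH2 at 60° (staggered): CHO(0°)/NH2(60°) gauche 3.5; CHO(0°)/Cl(300°) gauche 2.5; OH(120°)/NH2(60°) gauche 2.4; OH(120°)/COOH(180°) gauche 2.9 → 11.3 kJ/mol.
NH2 at 120° (eclipsed): CHO(0°)/Cl(0°) eclipsed 10.9; OH(120°)/NH2(120°) eclipsed 8.0; H(240°)/COOH(240°) eclipsed 7.4 → 26.3 kJ/mol.
NH2 at 180° (staggered): CHO(0°)/COOH(300°) gauche 3.9; CHO(0°)/Cl(60°) gauche 2.5; OH(120°)/NH2(180°) gauche 2.4; OH(120°)/Cl(60°) gauche 2.5 → 11.3 kJ/mol.
NH2 at 240° (eclipsed): CHO(0°)/COOH(0°) eclipsed 10.1; OH(120°)/Cl(120°) eclipsed 7.0; H(240°)/NH2(240°) eclipsed 6.4 → 23.5 kJ/mol.
NH2 at 300° (staggered): CHO(0°)/NH2(300°) gauche 3.5; CHO(0°)/COOH(60°) gauche 3.9; OH(120°)/COOH(60°) gauche 2.9; OH(120°)/Cl(180°) gauche 2.5 → 12.8 kJ/mol.
The maximum (26.3 kJ/mol) occurs with NH2 at 120°.

120°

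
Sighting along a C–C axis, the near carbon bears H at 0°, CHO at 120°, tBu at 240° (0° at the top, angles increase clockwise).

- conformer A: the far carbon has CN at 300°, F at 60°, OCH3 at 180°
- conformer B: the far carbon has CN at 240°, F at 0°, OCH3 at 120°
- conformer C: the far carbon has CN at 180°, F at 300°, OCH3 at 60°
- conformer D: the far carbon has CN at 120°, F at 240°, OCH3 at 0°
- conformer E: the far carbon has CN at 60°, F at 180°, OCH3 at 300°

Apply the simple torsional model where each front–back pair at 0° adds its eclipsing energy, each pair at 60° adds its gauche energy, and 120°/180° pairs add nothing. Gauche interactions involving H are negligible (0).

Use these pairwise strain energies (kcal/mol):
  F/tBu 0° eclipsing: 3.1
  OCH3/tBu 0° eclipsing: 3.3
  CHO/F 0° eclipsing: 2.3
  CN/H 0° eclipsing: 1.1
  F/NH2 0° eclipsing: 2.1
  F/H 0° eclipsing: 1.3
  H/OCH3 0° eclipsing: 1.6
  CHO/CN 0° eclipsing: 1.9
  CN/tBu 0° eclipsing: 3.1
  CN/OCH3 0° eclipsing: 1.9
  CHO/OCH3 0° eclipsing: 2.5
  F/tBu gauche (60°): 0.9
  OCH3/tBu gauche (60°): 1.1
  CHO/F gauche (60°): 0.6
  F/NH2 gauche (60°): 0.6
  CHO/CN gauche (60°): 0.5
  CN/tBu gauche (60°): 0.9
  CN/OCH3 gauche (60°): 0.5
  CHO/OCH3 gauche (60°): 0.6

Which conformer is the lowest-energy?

C

A is staggered. CHO at 120° is gauche with F at 60° (0.6); CHO at 120° is gauche with OCH3 at 180° (0.6); tBu at 240° is gauche with CN at 300° (0.9); tBu at 240° is gauche with OCH3 at 180° (1.1). Total 3.2 kcal/mol.
B is eclipsed. H at 0° is eclipsed with F at 0° (1.3); CHO at 120° is eclipsed with OCH3 at 120° (2.5); tBu at 240° is eclipsed with CN at 240° (3.1). Total 6.9 kcal/mol.
C is staggered. CHO at 120° is gauche with CN at 180° (0.5); CHO at 120° is gauche with OCH3 at 60° (0.6); tBu at 240° is gauche with CN at 180° (0.9); tBu at 240° is gauche with F at 300° (0.9). Total 2.9 kcal/mol.
D is eclipsed. H at 0° is eclipsed with OCH3 at 0° (1.6); CHO at 120° is eclipsed with CN at 120° (1.9); tBu at 240° is eclipsed with F at 240° (3.1). Total 6.6 kcal/mol.
E is staggered. CHO at 120° is gauche with CN at 60° (0.5); CHO at 120° is gauche with F at 180° (0.6); tBu at 240° is gauche with F at 180° (0.9); tBu at 240° is gauche with OCH3 at 300° (1.1). Total 3.1 kcal/mol.
C has the lowest total (2.9 kcal/mol).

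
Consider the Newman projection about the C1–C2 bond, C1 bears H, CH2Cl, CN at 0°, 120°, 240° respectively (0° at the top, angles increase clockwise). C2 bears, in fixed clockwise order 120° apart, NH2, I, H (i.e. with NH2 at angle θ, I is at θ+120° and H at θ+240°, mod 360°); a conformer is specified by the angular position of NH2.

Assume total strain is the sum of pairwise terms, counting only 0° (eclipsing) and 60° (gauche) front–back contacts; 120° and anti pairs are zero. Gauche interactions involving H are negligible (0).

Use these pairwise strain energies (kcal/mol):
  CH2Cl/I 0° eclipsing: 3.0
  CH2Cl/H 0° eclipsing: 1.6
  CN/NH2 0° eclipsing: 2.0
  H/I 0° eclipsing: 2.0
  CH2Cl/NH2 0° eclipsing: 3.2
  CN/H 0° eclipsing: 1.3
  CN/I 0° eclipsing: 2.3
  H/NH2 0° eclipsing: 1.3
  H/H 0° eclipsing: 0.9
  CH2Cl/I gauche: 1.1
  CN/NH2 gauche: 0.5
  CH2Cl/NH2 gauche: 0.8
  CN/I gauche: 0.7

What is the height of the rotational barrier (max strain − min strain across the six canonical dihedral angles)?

4.8 kcal/mol

NH2 at 0° (eclipsed): H–NH2 eclipsed, CH2Cl–I eclipsed, CN–H eclipsed; 1.3 + 3.0 + 1.3 = 5.6 kcal/mol.
NH2 at 60° (staggered): CH2Cl–NH2 gauche, CH2Cl–I gauche, CN–I gauche; 0.8 + 1.1 + 0.7 = 2.6 kcal/mol.
NH2 at 120° (eclipsed): H–H eclipsed, CH2Cl–NH2 eclipsed, CN–I eclipsed; 0.9 + 3.2 + 2.3 = 6.4 kcal/mol.
NH2 at 180° (staggered): CH2Cl–NH2 gauche, CN–NH2 gauche, CN–I gauche; 0.8 + 0.5 + 0.7 = 2.0 kcal/mol.
NH2 at 240° (eclipsed): H–I eclipsed, CH2Cl–H eclipsed, CN–NH2 eclipsed; 2.0 + 1.6 + 2.0 = 5.6 kcal/mol.
NH2 at 300° (staggered): CH2Cl–I gauche, CN–NH2 gauche; 1.1 + 0.5 = 1.6 kcal/mol.
Max at 120° (6.4 kcal/mol), min at 300° (1.6 kcal/mol); barrier = 4.8 kcal/mol.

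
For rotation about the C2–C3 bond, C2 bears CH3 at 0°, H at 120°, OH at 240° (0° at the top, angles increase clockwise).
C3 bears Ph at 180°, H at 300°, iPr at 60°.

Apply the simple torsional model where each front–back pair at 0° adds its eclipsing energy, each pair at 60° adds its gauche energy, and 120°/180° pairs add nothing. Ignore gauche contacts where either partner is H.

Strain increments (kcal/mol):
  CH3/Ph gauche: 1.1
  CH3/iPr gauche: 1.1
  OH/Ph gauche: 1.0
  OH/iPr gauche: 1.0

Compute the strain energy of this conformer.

2.1 kcal/mol

This conformer (staggered): CH3–iPr gauche, OH–Ph gauche; 1.1 + 1.0 = 2.1 kcal/mol.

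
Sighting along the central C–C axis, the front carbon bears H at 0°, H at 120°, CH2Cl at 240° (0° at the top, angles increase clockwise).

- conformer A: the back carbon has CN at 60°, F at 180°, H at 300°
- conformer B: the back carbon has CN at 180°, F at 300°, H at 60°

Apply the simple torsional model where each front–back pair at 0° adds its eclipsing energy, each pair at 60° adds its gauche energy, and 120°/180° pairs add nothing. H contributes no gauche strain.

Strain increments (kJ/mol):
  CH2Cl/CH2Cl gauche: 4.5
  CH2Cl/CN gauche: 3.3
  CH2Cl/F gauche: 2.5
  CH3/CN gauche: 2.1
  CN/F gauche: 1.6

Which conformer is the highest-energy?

B

A (staggered): CH2Cl–F gauche; 2.5 = 2.5 kJ/mol.
B (staggered): CH2Cl–CN gauche, CH2Cl–F gauche; 3.3 + 2.5 = 5.8 kJ/mol.
B has the highest total (5.8 kJ/mol).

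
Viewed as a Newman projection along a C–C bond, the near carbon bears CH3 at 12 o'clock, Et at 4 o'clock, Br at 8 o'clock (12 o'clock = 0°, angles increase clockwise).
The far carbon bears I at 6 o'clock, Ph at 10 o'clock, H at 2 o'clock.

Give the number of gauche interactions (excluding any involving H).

4

Non-H gauche pairs: CH3(0°)/Ph(300°); Et(120°)/I(180°); Br(240°)/I(180°); Br(240°)/Ph(300°) — 4 interactions.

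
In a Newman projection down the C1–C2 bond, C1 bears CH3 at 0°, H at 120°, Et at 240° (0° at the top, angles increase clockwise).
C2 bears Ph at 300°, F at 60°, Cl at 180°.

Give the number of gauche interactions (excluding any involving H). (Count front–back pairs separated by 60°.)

Non-H gauche pairs: CH3(0°)/Ph(300°); CH3(0°)/F(60°); Et(240°)/Ph(300°); Et(240°)/Cl(180°) — 4 interactions.

4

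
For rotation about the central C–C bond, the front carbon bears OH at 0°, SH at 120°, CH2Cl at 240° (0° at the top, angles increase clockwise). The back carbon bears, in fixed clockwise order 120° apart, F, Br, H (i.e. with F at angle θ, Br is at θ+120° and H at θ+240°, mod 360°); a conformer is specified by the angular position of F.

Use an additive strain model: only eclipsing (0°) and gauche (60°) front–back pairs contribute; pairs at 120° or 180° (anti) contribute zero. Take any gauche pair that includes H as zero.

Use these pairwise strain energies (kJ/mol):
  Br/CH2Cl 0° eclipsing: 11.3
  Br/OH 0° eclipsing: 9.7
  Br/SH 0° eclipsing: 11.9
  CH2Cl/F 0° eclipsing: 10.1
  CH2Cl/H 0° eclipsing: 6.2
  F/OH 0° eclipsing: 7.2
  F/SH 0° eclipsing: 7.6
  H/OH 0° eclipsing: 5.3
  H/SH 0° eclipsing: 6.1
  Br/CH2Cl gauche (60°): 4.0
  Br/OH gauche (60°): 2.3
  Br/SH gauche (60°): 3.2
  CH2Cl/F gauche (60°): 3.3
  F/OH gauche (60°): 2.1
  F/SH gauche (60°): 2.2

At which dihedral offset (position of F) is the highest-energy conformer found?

F at 0° (eclipsed): OH–F eclipsed, SH–Br eclipsed, CH2Cl–H eclipsed; 7.2 + 11.9 + 6.2 = 25.3 kJ/mol.
F at 60° (staggered): OH–F gauche, SH–F gauche, SH–Br gauche, CH2Cl–Br gauche; 2.1 + 2.2 + 3.2 + 4.0 = 11.5 kJ/mol.
F at 120° (eclipsed): OH–H eclipsed, SH–F eclipsed, CH2Cl–Br eclipsed; 5.3 + 7.6 + 11.3 = 24.2 kJ/mol.
F at 180° (staggered): OH–Br gauche, SH–F gauche, CH2Cl–F gauche, CH2Cl–Br gauche; 2.3 + 2.2 + 3.3 + 4.0 = 11.8 kJ/mol.
F at 240° (eclipsed): OH–Br eclipsed, SH–H eclipsed, CH2Cl–F eclipsed; 9.7 + 6.1 + 10.1 = 25.9 kJ/mol.
F at 300° (staggered): OH–F gauche, OH–Br gauche, SH–Br gauche, CH2Cl–F gauche; 2.1 + 2.3 + 3.2 + 3.3 = 10.9 kJ/mol.
The maximum (25.9 kJ/mol) occurs with F at 240°.

240°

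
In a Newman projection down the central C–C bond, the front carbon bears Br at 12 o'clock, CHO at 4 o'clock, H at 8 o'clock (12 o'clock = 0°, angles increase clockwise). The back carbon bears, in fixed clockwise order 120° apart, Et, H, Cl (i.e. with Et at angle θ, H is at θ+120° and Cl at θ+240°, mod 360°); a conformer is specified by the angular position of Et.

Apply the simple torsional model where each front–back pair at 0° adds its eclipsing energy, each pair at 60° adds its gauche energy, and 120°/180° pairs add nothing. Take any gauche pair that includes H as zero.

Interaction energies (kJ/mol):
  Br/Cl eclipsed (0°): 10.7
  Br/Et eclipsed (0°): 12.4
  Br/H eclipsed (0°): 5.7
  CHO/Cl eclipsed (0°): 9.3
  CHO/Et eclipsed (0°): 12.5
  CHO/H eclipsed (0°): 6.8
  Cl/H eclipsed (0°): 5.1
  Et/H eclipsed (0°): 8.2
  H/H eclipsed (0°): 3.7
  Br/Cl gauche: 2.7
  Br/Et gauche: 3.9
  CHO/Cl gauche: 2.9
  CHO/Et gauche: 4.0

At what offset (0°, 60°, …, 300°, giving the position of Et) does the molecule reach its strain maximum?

120°

Et at 0° is eclipsed. Br at 0° is eclipsed with Et at 0° (12.4); CHO at 120° is eclipsed with H at 120° (6.8); H at 240° is eclipsed with Cl at 240° (5.1). Total 24.3 kJ/mol.
Et at 60° is staggered. Br at 0° is gauche with Et at 60° (3.9); Br at 0° is gauche with Cl at 300° (2.7); CHO at 120° is gauche with Et at 60° (4.0). Total 10.6 kJ/mol.
Et at 120° is eclipsed. Br at 0° is eclipsed with Cl at 0° (10.7); CHO at 120° is eclipsed with Et at 120° (12.5); H at 240° is eclipsed with H at 240° (3.7). Total 26.9 kJ/mol.
Et at 180° is staggered. Br at 0° is gauche with Cl at 60° (2.7); CHO at 120° is gauche with Et at 180° (4.0); CHO at 120° is gauche with Cl at 60° (2.9). Total 9.6 kJ/mol.
Et at 240° is eclipsed. Br at 0° is eclipsed with H at 0° (5.7); CHO at 120° is eclipsed with Cl at 120° (9.3); H at 240° is eclipsed with Et at 240° (8.2). Total 23.2 kJ/mol.
Et at 300° is staggered. Br at 0° is gauche with Et at 300° (3.9); CHO at 120° is gauche with Cl at 180° (2.9). Total 6.8 kJ/mol.
The maximum (26.9 kJ/mol) occurs with Et at 120°.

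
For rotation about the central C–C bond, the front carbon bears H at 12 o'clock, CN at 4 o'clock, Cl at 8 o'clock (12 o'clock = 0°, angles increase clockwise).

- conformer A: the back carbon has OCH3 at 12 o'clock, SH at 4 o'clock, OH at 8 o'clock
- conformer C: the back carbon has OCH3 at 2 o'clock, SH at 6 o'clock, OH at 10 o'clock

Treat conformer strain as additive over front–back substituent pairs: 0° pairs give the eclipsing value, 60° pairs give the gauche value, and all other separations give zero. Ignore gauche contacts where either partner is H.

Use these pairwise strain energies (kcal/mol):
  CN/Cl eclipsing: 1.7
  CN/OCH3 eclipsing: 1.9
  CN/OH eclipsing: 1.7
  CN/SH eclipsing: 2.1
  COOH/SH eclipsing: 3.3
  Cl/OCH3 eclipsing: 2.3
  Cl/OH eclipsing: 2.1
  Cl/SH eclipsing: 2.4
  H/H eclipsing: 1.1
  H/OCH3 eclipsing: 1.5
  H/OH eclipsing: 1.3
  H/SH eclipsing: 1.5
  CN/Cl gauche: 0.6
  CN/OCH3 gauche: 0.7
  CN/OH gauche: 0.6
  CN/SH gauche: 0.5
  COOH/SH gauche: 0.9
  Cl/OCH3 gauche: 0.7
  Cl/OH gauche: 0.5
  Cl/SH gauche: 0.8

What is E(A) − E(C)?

+3.2 kcal/mol

A (eclipsed): H–OCH3 eclipsed, CN–SH eclipsed, Cl–OH eclipsed; 1.5 + 2.1 + 2.1 = 5.7 kcal/mol.
C (staggered): CN–OCH3 gauche, CN–SH gauche, Cl–SH gauche, Cl–OH gauche; 0.7 + 0.5 + 0.8 + 0.5 = 2.5 kcal/mol.
E(A) − E(C) = 5.7 − 2.5 = +3.2 kcal/mol.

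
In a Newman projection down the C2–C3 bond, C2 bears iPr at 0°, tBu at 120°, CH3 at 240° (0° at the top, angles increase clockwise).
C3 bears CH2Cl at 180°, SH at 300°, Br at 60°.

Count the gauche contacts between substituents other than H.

Non-H gauche pairs: iPr(0°)/SH(300°); iPr(0°)/Br(60°); tBu(120°)/CH2Cl(180°); tBu(120°)/Br(60°); CH3(240°)/CH2Cl(180°); CH3(240°)/SH(300°) — 6 interactions.

6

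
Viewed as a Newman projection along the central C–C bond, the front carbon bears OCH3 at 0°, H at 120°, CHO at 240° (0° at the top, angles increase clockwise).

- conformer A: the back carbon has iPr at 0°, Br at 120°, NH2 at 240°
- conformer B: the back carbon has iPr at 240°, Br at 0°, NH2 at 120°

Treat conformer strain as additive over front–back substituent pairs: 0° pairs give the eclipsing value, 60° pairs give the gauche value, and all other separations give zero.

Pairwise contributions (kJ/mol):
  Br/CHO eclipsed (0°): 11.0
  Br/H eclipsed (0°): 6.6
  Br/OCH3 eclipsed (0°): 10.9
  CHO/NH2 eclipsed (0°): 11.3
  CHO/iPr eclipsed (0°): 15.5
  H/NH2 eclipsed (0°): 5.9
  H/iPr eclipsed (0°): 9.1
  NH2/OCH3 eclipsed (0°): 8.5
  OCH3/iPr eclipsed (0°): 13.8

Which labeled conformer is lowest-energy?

A

A (eclipsed): OCH3–iPr eclipsed, H–Br eclipsed, CHO–NH2 eclipsed; 13.8 + 6.6 + 11.3 = 31.7 kJ/mol.
B (eclipsed): OCH3–Br eclipsed, H–NH2 eclipsed, CHO–iPr eclipsed; 10.9 + 5.9 + 15.5 = 32.3 kJ/mol.
A has the lowest total (31.7 kJ/mol).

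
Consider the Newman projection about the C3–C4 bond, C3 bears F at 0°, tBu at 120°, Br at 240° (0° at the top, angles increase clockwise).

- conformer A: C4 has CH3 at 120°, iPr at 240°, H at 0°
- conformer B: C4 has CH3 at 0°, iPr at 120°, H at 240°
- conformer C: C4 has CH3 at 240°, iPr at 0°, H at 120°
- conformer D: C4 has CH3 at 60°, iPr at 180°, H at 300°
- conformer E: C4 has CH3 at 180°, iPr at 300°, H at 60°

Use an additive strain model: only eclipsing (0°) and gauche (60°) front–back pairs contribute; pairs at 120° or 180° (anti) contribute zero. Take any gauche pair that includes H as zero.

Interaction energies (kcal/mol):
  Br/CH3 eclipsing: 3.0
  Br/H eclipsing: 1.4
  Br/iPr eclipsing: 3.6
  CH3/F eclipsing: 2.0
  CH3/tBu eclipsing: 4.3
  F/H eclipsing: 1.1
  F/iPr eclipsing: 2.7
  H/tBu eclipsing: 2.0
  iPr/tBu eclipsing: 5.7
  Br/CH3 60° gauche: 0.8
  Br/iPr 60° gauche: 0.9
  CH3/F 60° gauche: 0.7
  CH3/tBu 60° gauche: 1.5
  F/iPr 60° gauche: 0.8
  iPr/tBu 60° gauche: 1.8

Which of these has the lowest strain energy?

A (eclipsed): F–H eclipsed, tBu–CH3 eclipsed, Br–iPr eclipsed; 1.1 + 4.3 + 3.6 = 9.0 kcal/mol.
B (eclipsed): F–CH3 eclipsed, tBu–iPr eclipsed, Br–H eclipsed; 2.0 + 5.7 + 1.4 = 9.1 kcal/mol.
C (eclipsed): F–iPr eclipsed, tBu–H eclipsed, Br–CH3 eclipsed; 2.7 + 2.0 + 3.0 = 7.7 kcal/mol.
D (staggered): F–CH3 gauche, tBu–CH3 gauche, tBu–iPr gauche, Br–iPr gauche; 0.7 + 1.5 + 1.8 + 0.9 = 4.9 kcal/mol.
E (staggered): F–iPr gauche, tBu–CH3 gauche, Br–CH3 gauche, Br–iPr gauche; 0.8 + 1.5 + 0.8 + 0.9 = 4.0 kcal/mol.
E has the lowest total (4.0 kcal/mol).

E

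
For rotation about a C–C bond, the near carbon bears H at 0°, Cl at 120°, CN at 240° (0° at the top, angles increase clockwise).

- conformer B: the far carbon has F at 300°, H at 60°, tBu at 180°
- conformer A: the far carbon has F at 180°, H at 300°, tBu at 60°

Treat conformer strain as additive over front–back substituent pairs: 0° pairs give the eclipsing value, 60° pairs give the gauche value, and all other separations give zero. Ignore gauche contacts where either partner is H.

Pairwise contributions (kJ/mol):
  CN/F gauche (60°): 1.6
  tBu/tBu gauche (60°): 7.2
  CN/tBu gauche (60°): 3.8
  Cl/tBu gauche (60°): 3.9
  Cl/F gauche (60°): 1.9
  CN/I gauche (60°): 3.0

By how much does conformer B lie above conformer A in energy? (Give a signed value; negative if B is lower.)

+1.9 kJ/mol

B (staggered): Cl–tBu gauche, CN–F gauche, CN–tBu gauche; 3.9 + 1.6 + 3.8 = 9.3 kJ/mol.
A (staggered): Cl–F gauche, Cl–tBu gauche, CN–F gauche; 1.9 + 3.9 + 1.6 = 7.4 kJ/mol.
E(B) − E(A) = 9.3 − 7.4 = +1.9 kJ/mol.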